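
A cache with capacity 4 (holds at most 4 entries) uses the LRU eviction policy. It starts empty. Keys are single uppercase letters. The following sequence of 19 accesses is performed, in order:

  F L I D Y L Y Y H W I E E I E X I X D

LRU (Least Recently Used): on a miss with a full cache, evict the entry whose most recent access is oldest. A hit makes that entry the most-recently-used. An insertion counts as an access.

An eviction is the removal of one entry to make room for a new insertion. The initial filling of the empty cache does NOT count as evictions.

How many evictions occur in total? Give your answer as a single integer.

Answer: 7

Derivation:
LRU simulation (capacity=4):
  1. access F: MISS. Cache (LRU->MRU): [F]
  2. access L: MISS. Cache (LRU->MRU): [F L]
  3. access I: MISS. Cache (LRU->MRU): [F L I]
  4. access D: MISS. Cache (LRU->MRU): [F L I D]
  5. access Y: MISS, evict F. Cache (LRU->MRU): [L I D Y]
  6. access L: HIT. Cache (LRU->MRU): [I D Y L]
  7. access Y: HIT. Cache (LRU->MRU): [I D L Y]
  8. access Y: HIT. Cache (LRU->MRU): [I D L Y]
  9. access H: MISS, evict I. Cache (LRU->MRU): [D L Y H]
  10. access W: MISS, evict D. Cache (LRU->MRU): [L Y H W]
  11. access I: MISS, evict L. Cache (LRU->MRU): [Y H W I]
  12. access E: MISS, evict Y. Cache (LRU->MRU): [H W I E]
  13. access E: HIT. Cache (LRU->MRU): [H W I E]
  14. access I: HIT. Cache (LRU->MRU): [H W E I]
  15. access E: HIT. Cache (LRU->MRU): [H W I E]
  16. access X: MISS, evict H. Cache (LRU->MRU): [W I E X]
  17. access I: HIT. Cache (LRU->MRU): [W E X I]
  18. access X: HIT. Cache (LRU->MRU): [W E I X]
  19. access D: MISS, evict W. Cache (LRU->MRU): [E I X D]
Total: 8 hits, 11 misses, 7 evictions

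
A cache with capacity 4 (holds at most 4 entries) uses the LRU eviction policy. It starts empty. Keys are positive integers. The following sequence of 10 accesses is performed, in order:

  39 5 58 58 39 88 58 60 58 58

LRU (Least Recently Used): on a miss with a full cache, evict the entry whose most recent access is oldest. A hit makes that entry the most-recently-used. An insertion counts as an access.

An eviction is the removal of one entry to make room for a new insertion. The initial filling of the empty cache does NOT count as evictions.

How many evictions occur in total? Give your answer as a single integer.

LRU simulation (capacity=4):
  1. access 39: MISS. Cache (LRU->MRU): [39]
  2. access 5: MISS. Cache (LRU->MRU): [39 5]
  3. access 58: MISS. Cache (LRU->MRU): [39 5 58]
  4. access 58: HIT. Cache (LRU->MRU): [39 5 58]
  5. access 39: HIT. Cache (LRU->MRU): [5 58 39]
  6. access 88: MISS. Cache (LRU->MRU): [5 58 39 88]
  7. access 58: HIT. Cache (LRU->MRU): [5 39 88 58]
  8. access 60: MISS, evict 5. Cache (LRU->MRU): [39 88 58 60]
  9. access 58: HIT. Cache (LRU->MRU): [39 88 60 58]
  10. access 58: HIT. Cache (LRU->MRU): [39 88 60 58]
Total: 5 hits, 5 misses, 1 evictions

Answer: 1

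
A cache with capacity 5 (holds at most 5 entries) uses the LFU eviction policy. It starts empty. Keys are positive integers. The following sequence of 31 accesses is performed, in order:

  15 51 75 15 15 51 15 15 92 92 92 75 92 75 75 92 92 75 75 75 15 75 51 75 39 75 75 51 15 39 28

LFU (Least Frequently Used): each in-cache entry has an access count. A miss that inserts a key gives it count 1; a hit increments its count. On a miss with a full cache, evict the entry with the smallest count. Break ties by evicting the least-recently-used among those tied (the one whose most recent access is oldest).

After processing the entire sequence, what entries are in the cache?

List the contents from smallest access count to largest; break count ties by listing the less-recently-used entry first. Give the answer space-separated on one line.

LFU simulation (capacity=5):
  1. access 15: MISS. Cache: [15(c=1)]
  2. access 51: MISS. Cache: [15(c=1) 51(c=1)]
  3. access 75: MISS. Cache: [15(c=1) 51(c=1) 75(c=1)]
  4. access 15: HIT, count now 2. Cache: [51(c=1) 75(c=1) 15(c=2)]
  5. access 15: HIT, count now 3. Cache: [51(c=1) 75(c=1) 15(c=3)]
  6. access 51: HIT, count now 2. Cache: [75(c=1) 51(c=2) 15(c=3)]
  7. access 15: HIT, count now 4. Cache: [75(c=1) 51(c=2) 15(c=4)]
  8. access 15: HIT, count now 5. Cache: [75(c=1) 51(c=2) 15(c=5)]
  9. access 92: MISS. Cache: [75(c=1) 92(c=1) 51(c=2) 15(c=5)]
  10. access 92: HIT, count now 2. Cache: [75(c=1) 51(c=2) 92(c=2) 15(c=5)]
  11. access 92: HIT, count now 3. Cache: [75(c=1) 51(c=2) 92(c=3) 15(c=5)]
  12. access 75: HIT, count now 2. Cache: [51(c=2) 75(c=2) 92(c=3) 15(c=5)]
  13. access 92: HIT, count now 4. Cache: [51(c=2) 75(c=2) 92(c=4) 15(c=5)]
  14. access 75: HIT, count now 3. Cache: [51(c=2) 75(c=3) 92(c=4) 15(c=5)]
  15. access 75: HIT, count now 4. Cache: [51(c=2) 92(c=4) 75(c=4) 15(c=5)]
  16. access 92: HIT, count now 5. Cache: [51(c=2) 75(c=4) 15(c=5) 92(c=5)]
  17. access 92: HIT, count now 6. Cache: [51(c=2) 75(c=4) 15(c=5) 92(c=6)]
  18. access 75: HIT, count now 5. Cache: [51(c=2) 15(c=5) 75(c=5) 92(c=6)]
  19. access 75: HIT, count now 6. Cache: [51(c=2) 15(c=5) 92(c=6) 75(c=6)]
  20. access 75: HIT, count now 7. Cache: [51(c=2) 15(c=5) 92(c=6) 75(c=7)]
  21. access 15: HIT, count now 6. Cache: [51(c=2) 92(c=6) 15(c=6) 75(c=7)]
  22. access 75: HIT, count now 8. Cache: [51(c=2) 92(c=6) 15(c=6) 75(c=8)]
  23. access 51: HIT, count now 3. Cache: [51(c=3) 92(c=6) 15(c=6) 75(c=8)]
  24. access 75: HIT, count now 9. Cache: [51(c=3) 92(c=6) 15(c=6) 75(c=9)]
  25. access 39: MISS. Cache: [39(c=1) 51(c=3) 92(c=6) 15(c=6) 75(c=9)]
  26. access 75: HIT, count now 10. Cache: [39(c=1) 51(c=3) 92(c=6) 15(c=6) 75(c=10)]
  27. access 75: HIT, count now 11. Cache: [39(c=1) 51(c=3) 92(c=6) 15(c=6) 75(c=11)]
  28. access 51: HIT, count now 4. Cache: [39(c=1) 51(c=4) 92(c=6) 15(c=6) 75(c=11)]
  29. access 15: HIT, count now 7. Cache: [39(c=1) 51(c=4) 92(c=6) 15(c=7) 75(c=11)]
  30. access 39: HIT, count now 2. Cache: [39(c=2) 51(c=4) 92(c=6) 15(c=7) 75(c=11)]
  31. access 28: MISS, evict 39(c=2). Cache: [28(c=1) 51(c=4) 92(c=6) 15(c=7) 75(c=11)]
Total: 25 hits, 6 misses, 1 evictions

Answer: 28 51 92 15 75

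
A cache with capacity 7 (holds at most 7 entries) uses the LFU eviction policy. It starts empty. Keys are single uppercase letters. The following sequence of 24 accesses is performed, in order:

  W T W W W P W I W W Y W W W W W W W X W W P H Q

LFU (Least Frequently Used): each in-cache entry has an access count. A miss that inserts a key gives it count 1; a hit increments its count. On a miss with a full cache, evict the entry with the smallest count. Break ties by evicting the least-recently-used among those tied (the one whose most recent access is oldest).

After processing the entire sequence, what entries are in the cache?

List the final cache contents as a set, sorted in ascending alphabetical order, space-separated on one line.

Answer: H I P Q W X Y

Derivation:
LFU simulation (capacity=7):
  1. access W: MISS. Cache: [W(c=1)]
  2. access T: MISS. Cache: [W(c=1) T(c=1)]
  3. access W: HIT, count now 2. Cache: [T(c=1) W(c=2)]
  4. access W: HIT, count now 3. Cache: [T(c=1) W(c=3)]
  5. access W: HIT, count now 4. Cache: [T(c=1) W(c=4)]
  6. access P: MISS. Cache: [T(c=1) P(c=1) W(c=4)]
  7. access W: HIT, count now 5. Cache: [T(c=1) P(c=1) W(c=5)]
  8. access I: MISS. Cache: [T(c=1) P(c=1) I(c=1) W(c=5)]
  9. access W: HIT, count now 6. Cache: [T(c=1) P(c=1) I(c=1) W(c=6)]
  10. access W: HIT, count now 7. Cache: [T(c=1) P(c=1) I(c=1) W(c=7)]
  11. access Y: MISS. Cache: [T(c=1) P(c=1) I(c=1) Y(c=1) W(c=7)]
  12. access W: HIT, count now 8. Cache: [T(c=1) P(c=1) I(c=1) Y(c=1) W(c=8)]
  13. access W: HIT, count now 9. Cache: [T(c=1) P(c=1) I(c=1) Y(c=1) W(c=9)]
  14. access W: HIT, count now 10. Cache: [T(c=1) P(c=1) I(c=1) Y(c=1) W(c=10)]
  15. access W: HIT, count now 11. Cache: [T(c=1) P(c=1) I(c=1) Y(c=1) W(c=11)]
  16. access W: HIT, count now 12. Cache: [T(c=1) P(c=1) I(c=1) Y(c=1) W(c=12)]
  17. access W: HIT, count now 13. Cache: [T(c=1) P(c=1) I(c=1) Y(c=1) W(c=13)]
  18. access W: HIT, count now 14. Cache: [T(c=1) P(c=1) I(c=1) Y(c=1) W(c=14)]
  19. access X: MISS. Cache: [T(c=1) P(c=1) I(c=1) Y(c=1) X(c=1) W(c=14)]
  20. access W: HIT, count now 15. Cache: [T(c=1) P(c=1) I(c=1) Y(c=1) X(c=1) W(c=15)]
  21. access W: HIT, count now 16. Cache: [T(c=1) P(c=1) I(c=1) Y(c=1) X(c=1) W(c=16)]
  22. access P: HIT, count now 2. Cache: [T(c=1) I(c=1) Y(c=1) X(c=1) P(c=2) W(c=16)]
  23. access H: MISS. Cache: [T(c=1) I(c=1) Y(c=1) X(c=1) H(c=1) P(c=2) W(c=16)]
  24. access Q: MISS, evict T(c=1). Cache: [I(c=1) Y(c=1) X(c=1) H(c=1) Q(c=1) P(c=2) W(c=16)]
Total: 16 hits, 8 misses, 1 evictions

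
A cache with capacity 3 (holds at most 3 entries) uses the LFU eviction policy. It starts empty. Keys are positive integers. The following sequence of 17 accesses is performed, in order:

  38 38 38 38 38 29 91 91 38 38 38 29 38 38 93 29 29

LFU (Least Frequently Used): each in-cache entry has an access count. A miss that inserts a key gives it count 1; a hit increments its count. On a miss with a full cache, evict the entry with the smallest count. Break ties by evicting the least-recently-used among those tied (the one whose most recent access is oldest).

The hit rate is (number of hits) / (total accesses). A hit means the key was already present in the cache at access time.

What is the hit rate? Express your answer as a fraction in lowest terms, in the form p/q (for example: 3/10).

Answer: 13/17

Derivation:
LFU simulation (capacity=3):
  1. access 38: MISS. Cache: [38(c=1)]
  2. access 38: HIT, count now 2. Cache: [38(c=2)]
  3. access 38: HIT, count now 3. Cache: [38(c=3)]
  4. access 38: HIT, count now 4. Cache: [38(c=4)]
  5. access 38: HIT, count now 5. Cache: [38(c=5)]
  6. access 29: MISS. Cache: [29(c=1) 38(c=5)]
  7. access 91: MISS. Cache: [29(c=1) 91(c=1) 38(c=5)]
  8. access 91: HIT, count now 2. Cache: [29(c=1) 91(c=2) 38(c=5)]
  9. access 38: HIT, count now 6. Cache: [29(c=1) 91(c=2) 38(c=6)]
  10. access 38: HIT, count now 7. Cache: [29(c=1) 91(c=2) 38(c=7)]
  11. access 38: HIT, count now 8. Cache: [29(c=1) 91(c=2) 38(c=8)]
  12. access 29: HIT, count now 2. Cache: [91(c=2) 29(c=2) 38(c=8)]
  13. access 38: HIT, count now 9. Cache: [91(c=2) 29(c=2) 38(c=9)]
  14. access 38: HIT, count now 10. Cache: [91(c=2) 29(c=2) 38(c=10)]
  15. access 93: MISS, evict 91(c=2). Cache: [93(c=1) 29(c=2) 38(c=10)]
  16. access 29: HIT, count now 3. Cache: [93(c=1) 29(c=3) 38(c=10)]
  17. access 29: HIT, count now 4. Cache: [93(c=1) 29(c=4) 38(c=10)]
Total: 13 hits, 4 misses, 1 evictions

Hit rate = 13/17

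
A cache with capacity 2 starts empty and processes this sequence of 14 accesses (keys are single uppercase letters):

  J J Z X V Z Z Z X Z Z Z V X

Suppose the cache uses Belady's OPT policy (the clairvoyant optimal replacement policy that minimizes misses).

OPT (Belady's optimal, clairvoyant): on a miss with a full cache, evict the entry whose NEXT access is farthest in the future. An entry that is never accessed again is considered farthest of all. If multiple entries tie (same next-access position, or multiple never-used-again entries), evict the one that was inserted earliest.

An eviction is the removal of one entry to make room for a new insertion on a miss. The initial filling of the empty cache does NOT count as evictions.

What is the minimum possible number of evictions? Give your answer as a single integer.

Answer: 4

Derivation:
OPT (Belady) simulation (capacity=2):
  1. access J: MISS. Cache: [J]
  2. access J: HIT. Next use of J: never. Cache: [J]
  3. access Z: MISS. Cache: [J Z]
  4. access X: MISS, evict J (next use: never). Cache: [Z X]
  5. access V: MISS, evict X (next use: step 9). Cache: [Z V]
  6. access Z: HIT. Next use of Z: step 7. Cache: [Z V]
  7. access Z: HIT. Next use of Z: step 8. Cache: [Z V]
  8. access Z: HIT. Next use of Z: step 10. Cache: [Z V]
  9. access X: MISS, evict V (next use: step 13). Cache: [Z X]
  10. access Z: HIT. Next use of Z: step 11. Cache: [Z X]
  11. access Z: HIT. Next use of Z: step 12. Cache: [Z X]
  12. access Z: HIT. Next use of Z: never. Cache: [Z X]
  13. access V: MISS, evict Z (next use: never). Cache: [X V]
  14. access X: HIT. Next use of X: never. Cache: [X V]
Total: 8 hits, 6 misses, 4 evictions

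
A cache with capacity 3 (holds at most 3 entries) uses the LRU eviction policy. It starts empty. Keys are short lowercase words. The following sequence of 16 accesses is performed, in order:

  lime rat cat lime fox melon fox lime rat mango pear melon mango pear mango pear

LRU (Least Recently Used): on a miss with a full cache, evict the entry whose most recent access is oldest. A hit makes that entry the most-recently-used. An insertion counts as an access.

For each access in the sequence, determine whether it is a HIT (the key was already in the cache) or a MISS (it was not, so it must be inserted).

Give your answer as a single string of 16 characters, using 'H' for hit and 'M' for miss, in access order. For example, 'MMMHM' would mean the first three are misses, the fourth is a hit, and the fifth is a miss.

Answer: MMMHMMHHMMMMHHHH

Derivation:
LRU simulation (capacity=3):
  1. access lime: MISS. Cache (LRU->MRU): [lime]
  2. access rat: MISS. Cache (LRU->MRU): [lime rat]
  3. access cat: MISS. Cache (LRU->MRU): [lime rat cat]
  4. access lime: HIT. Cache (LRU->MRU): [rat cat lime]
  5. access fox: MISS, evict rat. Cache (LRU->MRU): [cat lime fox]
  6. access melon: MISS, evict cat. Cache (LRU->MRU): [lime fox melon]
  7. access fox: HIT. Cache (LRU->MRU): [lime melon fox]
  8. access lime: HIT. Cache (LRU->MRU): [melon fox lime]
  9. access rat: MISS, evict melon. Cache (LRU->MRU): [fox lime rat]
  10. access mango: MISS, evict fox. Cache (LRU->MRU): [lime rat mango]
  11. access pear: MISS, evict lime. Cache (LRU->MRU): [rat mango pear]
  12. access melon: MISS, evict rat. Cache (LRU->MRU): [mango pear melon]
  13. access mango: HIT. Cache (LRU->MRU): [pear melon mango]
  14. access pear: HIT. Cache (LRU->MRU): [melon mango pear]
  15. access mango: HIT. Cache (LRU->MRU): [melon pear mango]
  16. access pear: HIT. Cache (LRU->MRU): [melon mango pear]
Total: 7 hits, 9 misses, 6 evictions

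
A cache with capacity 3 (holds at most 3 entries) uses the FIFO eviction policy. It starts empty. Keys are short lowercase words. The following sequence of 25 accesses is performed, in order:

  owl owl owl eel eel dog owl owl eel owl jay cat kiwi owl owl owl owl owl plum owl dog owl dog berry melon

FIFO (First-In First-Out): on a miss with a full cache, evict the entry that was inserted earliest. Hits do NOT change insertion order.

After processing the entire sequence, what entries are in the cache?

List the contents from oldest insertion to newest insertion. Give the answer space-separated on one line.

FIFO simulation (capacity=3):
  1. access owl: MISS. Cache (old->new): [owl]
  2. access owl: HIT. Cache (old->new): [owl]
  3. access owl: HIT. Cache (old->new): [owl]
  4. access eel: MISS. Cache (old->new): [owl eel]
  5. access eel: HIT. Cache (old->new): [owl eel]
  6. access dog: MISS. Cache (old->new): [owl eel dog]
  7. access owl: HIT. Cache (old->new): [owl eel dog]
  8. access owl: HIT. Cache (old->new): [owl eel dog]
  9. access eel: HIT. Cache (old->new): [owl eel dog]
  10. access owl: HIT. Cache (old->new): [owl eel dog]
  11. access jay: MISS, evict owl. Cache (old->new): [eel dog jay]
  12. access cat: MISS, evict eel. Cache (old->new): [dog jay cat]
  13. access kiwi: MISS, evict dog. Cache (old->new): [jay cat kiwi]
  14. access owl: MISS, evict jay. Cache (old->new): [cat kiwi owl]
  15. access owl: HIT. Cache (old->new): [cat kiwi owl]
  16. access owl: HIT. Cache (old->new): [cat kiwi owl]
  17. access owl: HIT. Cache (old->new): [cat kiwi owl]
  18. access owl: HIT. Cache (old->new): [cat kiwi owl]
  19. access plum: MISS, evict cat. Cache (old->new): [kiwi owl plum]
  20. access owl: HIT. Cache (old->new): [kiwi owl plum]
  21. access dog: MISS, evict kiwi. Cache (old->new): [owl plum dog]
  22. access owl: HIT. Cache (old->new): [owl plum dog]
  23. access dog: HIT. Cache (old->new): [owl plum dog]
  24. access berry: MISS, evict owl. Cache (old->new): [plum dog berry]
  25. access melon: MISS, evict plum. Cache (old->new): [dog berry melon]
Total: 14 hits, 11 misses, 8 evictions

Answer: dog berry melon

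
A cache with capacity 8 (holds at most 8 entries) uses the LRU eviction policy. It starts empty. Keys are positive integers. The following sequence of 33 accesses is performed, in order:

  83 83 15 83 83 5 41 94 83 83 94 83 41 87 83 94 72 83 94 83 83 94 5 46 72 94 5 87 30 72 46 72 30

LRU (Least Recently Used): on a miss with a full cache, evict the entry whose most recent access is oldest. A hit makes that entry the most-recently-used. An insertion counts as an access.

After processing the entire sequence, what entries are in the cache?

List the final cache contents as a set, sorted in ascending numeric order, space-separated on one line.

Answer: 5 30 41 46 72 83 87 94

Derivation:
LRU simulation (capacity=8):
  1. access 83: MISS. Cache (LRU->MRU): [83]
  2. access 83: HIT. Cache (LRU->MRU): [83]
  3. access 15: MISS. Cache (LRU->MRU): [83 15]
  4. access 83: HIT. Cache (LRU->MRU): [15 83]
  5. access 83: HIT. Cache (LRU->MRU): [15 83]
  6. access 5: MISS. Cache (LRU->MRU): [15 83 5]
  7. access 41: MISS. Cache (LRU->MRU): [15 83 5 41]
  8. access 94: MISS. Cache (LRU->MRU): [15 83 5 41 94]
  9. access 83: HIT. Cache (LRU->MRU): [15 5 41 94 83]
  10. access 83: HIT. Cache (LRU->MRU): [15 5 41 94 83]
  11. access 94: HIT. Cache (LRU->MRU): [15 5 41 83 94]
  12. access 83: HIT. Cache (LRU->MRU): [15 5 41 94 83]
  13. access 41: HIT. Cache (LRU->MRU): [15 5 94 83 41]
  14. access 87: MISS. Cache (LRU->MRU): [15 5 94 83 41 87]
  15. access 83: HIT. Cache (LRU->MRU): [15 5 94 41 87 83]
  16. access 94: HIT. Cache (LRU->MRU): [15 5 41 87 83 94]
  17. access 72: MISS. Cache (LRU->MRU): [15 5 41 87 83 94 72]
  18. access 83: HIT. Cache (LRU->MRU): [15 5 41 87 94 72 83]
  19. access 94: HIT. Cache (LRU->MRU): [15 5 41 87 72 83 94]
  20. access 83: HIT. Cache (LRU->MRU): [15 5 41 87 72 94 83]
  21. access 83: HIT. Cache (LRU->MRU): [15 5 41 87 72 94 83]
  22. access 94: HIT. Cache (LRU->MRU): [15 5 41 87 72 83 94]
  23. access 5: HIT. Cache (LRU->MRU): [15 41 87 72 83 94 5]
  24. access 46: MISS. Cache (LRU->MRU): [15 41 87 72 83 94 5 46]
  25. access 72: HIT. Cache (LRU->MRU): [15 41 87 83 94 5 46 72]
  26. access 94: HIT. Cache (LRU->MRU): [15 41 87 83 5 46 72 94]
  27. access 5: HIT. Cache (LRU->MRU): [15 41 87 83 46 72 94 5]
  28. access 87: HIT. Cache (LRU->MRU): [15 41 83 46 72 94 5 87]
  29. access 30: MISS, evict 15. Cache (LRU->MRU): [41 83 46 72 94 5 87 30]
  30. access 72: HIT. Cache (LRU->MRU): [41 83 46 94 5 87 30 72]
  31. access 46: HIT. Cache (LRU->MRU): [41 83 94 5 87 30 72 46]
  32. access 72: HIT. Cache (LRU->MRU): [41 83 94 5 87 30 46 72]
  33. access 30: HIT. Cache (LRU->MRU): [41 83 94 5 87 46 72 30]
Total: 24 hits, 9 misses, 1 evictions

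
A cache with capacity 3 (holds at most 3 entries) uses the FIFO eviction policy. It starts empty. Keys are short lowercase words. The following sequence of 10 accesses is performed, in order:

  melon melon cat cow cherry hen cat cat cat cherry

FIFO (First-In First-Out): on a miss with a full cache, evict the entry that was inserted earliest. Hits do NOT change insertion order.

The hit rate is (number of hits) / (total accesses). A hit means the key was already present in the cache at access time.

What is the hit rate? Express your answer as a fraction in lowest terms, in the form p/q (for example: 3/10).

Answer: 2/5

Derivation:
FIFO simulation (capacity=3):
  1. access melon: MISS. Cache (old->new): [melon]
  2. access melon: HIT. Cache (old->new): [melon]
  3. access cat: MISS. Cache (old->new): [melon cat]
  4. access cow: MISS. Cache (old->new): [melon cat cow]
  5. access cherry: MISS, evict melon. Cache (old->new): [cat cow cherry]
  6. access hen: MISS, evict cat. Cache (old->new): [cow cherry hen]
  7. access cat: MISS, evict cow. Cache (old->new): [cherry hen cat]
  8. access cat: HIT. Cache (old->new): [cherry hen cat]
  9. access cat: HIT. Cache (old->new): [cherry hen cat]
  10. access cherry: HIT. Cache (old->new): [cherry hen cat]
Total: 4 hits, 6 misses, 3 evictions

Hit rate = 4/10 = 2/5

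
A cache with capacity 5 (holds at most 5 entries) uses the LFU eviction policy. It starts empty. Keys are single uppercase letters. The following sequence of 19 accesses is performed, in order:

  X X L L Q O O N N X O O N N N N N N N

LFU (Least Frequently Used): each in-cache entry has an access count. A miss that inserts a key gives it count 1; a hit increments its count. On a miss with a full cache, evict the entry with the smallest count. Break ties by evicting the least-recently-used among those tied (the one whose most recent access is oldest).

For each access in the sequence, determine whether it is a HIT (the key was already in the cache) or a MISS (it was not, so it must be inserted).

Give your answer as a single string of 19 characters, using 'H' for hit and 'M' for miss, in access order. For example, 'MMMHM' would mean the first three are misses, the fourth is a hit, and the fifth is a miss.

LFU simulation (capacity=5):
  1. access X: MISS. Cache: [X(c=1)]
  2. access X: HIT, count now 2. Cache: [X(c=2)]
  3. access L: MISS. Cache: [L(c=1) X(c=2)]
  4. access L: HIT, count now 2. Cache: [X(c=2) L(c=2)]
  5. access Q: MISS. Cache: [Q(c=1) X(c=2) L(c=2)]
  6. access O: MISS. Cache: [Q(c=1) O(c=1) X(c=2) L(c=2)]
  7. access O: HIT, count now 2. Cache: [Q(c=1) X(c=2) L(c=2) O(c=2)]
  8. access N: MISS. Cache: [Q(c=1) N(c=1) X(c=2) L(c=2) O(c=2)]
  9. access N: HIT, count now 2. Cache: [Q(c=1) X(c=2) L(c=2) O(c=2) N(c=2)]
  10. access X: HIT, count now 3. Cache: [Q(c=1) L(c=2) O(c=2) N(c=2) X(c=3)]
  11. access O: HIT, count now 3. Cache: [Q(c=1) L(c=2) N(c=2) X(c=3) O(c=3)]
  12. access O: HIT, count now 4. Cache: [Q(c=1) L(c=2) N(c=2) X(c=3) O(c=4)]
  13. access N: HIT, count now 3. Cache: [Q(c=1) L(c=2) X(c=3) N(c=3) O(c=4)]
  14. access N: HIT, count now 4. Cache: [Q(c=1) L(c=2) X(c=3) O(c=4) N(c=4)]
  15. access N: HIT, count now 5. Cache: [Q(c=1) L(c=2) X(c=3) O(c=4) N(c=5)]
  16. access N: HIT, count now 6. Cache: [Q(c=1) L(c=2) X(c=3) O(c=4) N(c=6)]
  17. access N: HIT, count now 7. Cache: [Q(c=1) L(c=2) X(c=3) O(c=4) N(c=7)]
  18. access N: HIT, count now 8. Cache: [Q(c=1) L(c=2) X(c=3) O(c=4) N(c=8)]
  19. access N: HIT, count now 9. Cache: [Q(c=1) L(c=2) X(c=3) O(c=4) N(c=9)]
Total: 14 hits, 5 misses, 0 evictions

Answer: MHMHMMHMHHHHHHHHHHH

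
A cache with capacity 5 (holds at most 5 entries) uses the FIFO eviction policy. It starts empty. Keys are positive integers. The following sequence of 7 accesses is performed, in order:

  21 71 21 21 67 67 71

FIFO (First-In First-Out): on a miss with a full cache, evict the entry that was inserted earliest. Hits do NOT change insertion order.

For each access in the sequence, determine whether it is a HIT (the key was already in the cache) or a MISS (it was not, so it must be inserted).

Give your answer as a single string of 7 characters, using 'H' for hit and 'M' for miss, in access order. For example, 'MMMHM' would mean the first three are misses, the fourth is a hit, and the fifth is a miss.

Answer: MMHHMHH

Derivation:
FIFO simulation (capacity=5):
  1. access 21: MISS. Cache (old->new): [21]
  2. access 71: MISS. Cache (old->new): [21 71]
  3. access 21: HIT. Cache (old->new): [21 71]
  4. access 21: HIT. Cache (old->new): [21 71]
  5. access 67: MISS. Cache (old->new): [21 71 67]
  6. access 67: HIT. Cache (old->new): [21 71 67]
  7. access 71: HIT. Cache (old->new): [21 71 67]
Total: 4 hits, 3 misses, 0 evictions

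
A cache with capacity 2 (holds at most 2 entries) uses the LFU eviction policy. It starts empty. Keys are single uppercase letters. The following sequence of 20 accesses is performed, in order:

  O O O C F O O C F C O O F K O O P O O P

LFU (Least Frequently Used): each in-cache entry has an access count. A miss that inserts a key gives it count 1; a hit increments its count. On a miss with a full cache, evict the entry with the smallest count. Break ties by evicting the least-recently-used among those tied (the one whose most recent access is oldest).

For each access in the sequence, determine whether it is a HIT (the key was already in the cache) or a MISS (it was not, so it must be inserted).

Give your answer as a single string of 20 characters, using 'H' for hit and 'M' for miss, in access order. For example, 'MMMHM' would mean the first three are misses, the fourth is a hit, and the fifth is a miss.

Answer: MHHMMHHMMMHHMMHHMHHH

Derivation:
LFU simulation (capacity=2):
  1. access O: MISS. Cache: [O(c=1)]
  2. access O: HIT, count now 2. Cache: [O(c=2)]
  3. access O: HIT, count now 3. Cache: [O(c=3)]
  4. access C: MISS. Cache: [C(c=1) O(c=3)]
  5. access F: MISS, evict C(c=1). Cache: [F(c=1) O(c=3)]
  6. access O: HIT, count now 4. Cache: [F(c=1) O(c=4)]
  7. access O: HIT, count now 5. Cache: [F(c=1) O(c=5)]
  8. access C: MISS, evict F(c=1). Cache: [C(c=1) O(c=5)]
  9. access F: MISS, evict C(c=1). Cache: [F(c=1) O(c=5)]
  10. access C: MISS, evict F(c=1). Cache: [C(c=1) O(c=5)]
  11. access O: HIT, count now 6. Cache: [C(c=1) O(c=6)]
  12. access O: HIT, count now 7. Cache: [C(c=1) O(c=7)]
  13. access F: MISS, evict C(c=1). Cache: [F(c=1) O(c=7)]
  14. access K: MISS, evict F(c=1). Cache: [K(c=1) O(c=7)]
  15. access O: HIT, count now 8. Cache: [K(c=1) O(c=8)]
  16. access O: HIT, count now 9. Cache: [K(c=1) O(c=9)]
  17. access P: MISS, evict K(c=1). Cache: [P(c=1) O(c=9)]
  18. access O: HIT, count now 10. Cache: [P(c=1) O(c=10)]
  19. access O: HIT, count now 11. Cache: [P(c=1) O(c=11)]
  20. access P: HIT, count now 2. Cache: [P(c=2) O(c=11)]
Total: 11 hits, 9 misses, 7 evictions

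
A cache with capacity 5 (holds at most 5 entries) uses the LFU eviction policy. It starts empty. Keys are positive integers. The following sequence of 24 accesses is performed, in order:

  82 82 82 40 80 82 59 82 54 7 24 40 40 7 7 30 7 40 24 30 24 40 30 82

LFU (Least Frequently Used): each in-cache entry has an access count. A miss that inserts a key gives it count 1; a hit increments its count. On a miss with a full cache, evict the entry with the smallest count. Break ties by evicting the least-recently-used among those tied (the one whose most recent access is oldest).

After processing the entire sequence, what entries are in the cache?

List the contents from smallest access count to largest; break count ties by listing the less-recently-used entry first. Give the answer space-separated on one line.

Answer: 24 30 7 40 82

Derivation:
LFU simulation (capacity=5):
  1. access 82: MISS. Cache: [82(c=1)]
  2. access 82: HIT, count now 2. Cache: [82(c=2)]
  3. access 82: HIT, count now 3. Cache: [82(c=3)]
  4. access 40: MISS. Cache: [40(c=1) 82(c=3)]
  5. access 80: MISS. Cache: [40(c=1) 80(c=1) 82(c=3)]
  6. access 82: HIT, count now 4. Cache: [40(c=1) 80(c=1) 82(c=4)]
  7. access 59: MISS. Cache: [40(c=1) 80(c=1) 59(c=1) 82(c=4)]
  8. access 82: HIT, count now 5. Cache: [40(c=1) 80(c=1) 59(c=1) 82(c=5)]
  9. access 54: MISS. Cache: [40(c=1) 80(c=1) 59(c=1) 54(c=1) 82(c=5)]
  10. access 7: MISS, evict 40(c=1). Cache: [80(c=1) 59(c=1) 54(c=1) 7(c=1) 82(c=5)]
  11. access 24: MISS, evict 80(c=1). Cache: [59(c=1) 54(c=1) 7(c=1) 24(c=1) 82(c=5)]
  12. access 40: MISS, evict 59(c=1). Cache: [54(c=1) 7(c=1) 24(c=1) 40(c=1) 82(c=5)]
  13. access 40: HIT, count now 2. Cache: [54(c=1) 7(c=1) 24(c=1) 40(c=2) 82(c=5)]
  14. access 7: HIT, count now 2. Cache: [54(c=1) 24(c=1) 40(c=2) 7(c=2) 82(c=5)]
  15. access 7: HIT, count now 3. Cache: [54(c=1) 24(c=1) 40(c=2) 7(c=3) 82(c=5)]
  16. access 30: MISS, evict 54(c=1). Cache: [24(c=1) 30(c=1) 40(c=2) 7(c=3) 82(c=5)]
  17. access 7: HIT, count now 4. Cache: [24(c=1) 30(c=1) 40(c=2) 7(c=4) 82(c=5)]
  18. access 40: HIT, count now 3. Cache: [24(c=1) 30(c=1) 40(c=3) 7(c=4) 82(c=5)]
  19. access 24: HIT, count now 2. Cache: [30(c=1) 24(c=2) 40(c=3) 7(c=4) 82(c=5)]
  20. access 30: HIT, count now 2. Cache: [24(c=2) 30(c=2) 40(c=3) 7(c=4) 82(c=5)]
  21. access 24: HIT, count now 3. Cache: [30(c=2) 40(c=3) 24(c=3) 7(c=4) 82(c=5)]
  22. access 40: HIT, count now 4. Cache: [30(c=2) 24(c=3) 7(c=4) 40(c=4) 82(c=5)]
  23. access 30: HIT, count now 3. Cache: [24(c=3) 30(c=3) 7(c=4) 40(c=4) 82(c=5)]
  24. access 82: HIT, count now 6. Cache: [24(c=3) 30(c=3) 7(c=4) 40(c=4) 82(c=6)]
Total: 15 hits, 9 misses, 4 evictions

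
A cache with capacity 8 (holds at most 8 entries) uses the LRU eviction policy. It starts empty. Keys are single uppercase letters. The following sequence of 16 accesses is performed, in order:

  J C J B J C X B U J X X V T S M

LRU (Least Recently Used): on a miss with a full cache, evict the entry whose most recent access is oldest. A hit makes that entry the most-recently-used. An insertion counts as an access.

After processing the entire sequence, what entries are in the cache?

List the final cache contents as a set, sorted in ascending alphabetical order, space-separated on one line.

LRU simulation (capacity=8):
  1. access J: MISS. Cache (LRU->MRU): [J]
  2. access C: MISS. Cache (LRU->MRU): [J C]
  3. access J: HIT. Cache (LRU->MRU): [C J]
  4. access B: MISS. Cache (LRU->MRU): [C J B]
  5. access J: HIT. Cache (LRU->MRU): [C B J]
  6. access C: HIT. Cache (LRU->MRU): [B J C]
  7. access X: MISS. Cache (LRU->MRU): [B J C X]
  8. access B: HIT. Cache (LRU->MRU): [J C X B]
  9. access U: MISS. Cache (LRU->MRU): [J C X B U]
  10. access J: HIT. Cache (LRU->MRU): [C X B U J]
  11. access X: HIT. Cache (LRU->MRU): [C B U J X]
  12. access X: HIT. Cache (LRU->MRU): [C B U J X]
  13. access V: MISS. Cache (LRU->MRU): [C B U J X V]
  14. access T: MISS. Cache (LRU->MRU): [C B U J X V T]
  15. access S: MISS. Cache (LRU->MRU): [C B U J X V T S]
  16. access M: MISS, evict C. Cache (LRU->MRU): [B U J X V T S M]
Total: 7 hits, 9 misses, 1 evictions

Answer: B J M S T U V X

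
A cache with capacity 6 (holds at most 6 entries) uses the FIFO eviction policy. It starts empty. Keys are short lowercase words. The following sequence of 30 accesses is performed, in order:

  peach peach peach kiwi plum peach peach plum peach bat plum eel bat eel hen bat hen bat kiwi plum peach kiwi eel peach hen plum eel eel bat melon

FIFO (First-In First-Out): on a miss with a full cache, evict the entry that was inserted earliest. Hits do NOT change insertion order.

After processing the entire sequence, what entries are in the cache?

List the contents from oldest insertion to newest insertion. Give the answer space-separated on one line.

FIFO simulation (capacity=6):
  1. access peach: MISS. Cache (old->new): [peach]
  2. access peach: HIT. Cache (old->new): [peach]
  3. access peach: HIT. Cache (old->new): [peach]
  4. access kiwi: MISS. Cache (old->new): [peach kiwi]
  5. access plum: MISS. Cache (old->new): [peach kiwi plum]
  6. access peach: HIT. Cache (old->new): [peach kiwi plum]
  7. access peach: HIT. Cache (old->new): [peach kiwi plum]
  8. access plum: HIT. Cache (old->new): [peach kiwi plum]
  9. access peach: HIT. Cache (old->new): [peach kiwi plum]
  10. access bat: MISS. Cache (old->new): [peach kiwi plum bat]
  11. access plum: HIT. Cache (old->new): [peach kiwi plum bat]
  12. access eel: MISS. Cache (old->new): [peach kiwi plum bat eel]
  13. access bat: HIT. Cache (old->new): [peach kiwi plum bat eel]
  14. access eel: HIT. Cache (old->new): [peach kiwi plum bat eel]
  15. access hen: MISS. Cache (old->new): [peach kiwi plum bat eel hen]
  16. access bat: HIT. Cache (old->new): [peach kiwi plum bat eel hen]
  17. access hen: HIT. Cache (old->new): [peach kiwi plum bat eel hen]
  18. access bat: HIT. Cache (old->new): [peach kiwi plum bat eel hen]
  19. access kiwi: HIT. Cache (old->new): [peach kiwi plum bat eel hen]
  20. access plum: HIT. Cache (old->new): [peach kiwi plum bat eel hen]
  21. access peach: HIT. Cache (old->new): [peach kiwi plum bat eel hen]
  22. access kiwi: HIT. Cache (old->new): [peach kiwi plum bat eel hen]
  23. access eel: HIT. Cache (old->new): [peach kiwi plum bat eel hen]
  24. access peach: HIT. Cache (old->new): [peach kiwi plum bat eel hen]
  25. access hen: HIT. Cache (old->new): [peach kiwi plum bat eel hen]
  26. access plum: HIT. Cache (old->new): [peach kiwi plum bat eel hen]
  27. access eel: HIT. Cache (old->new): [peach kiwi plum bat eel hen]
  28. access eel: HIT. Cache (old->new): [peach kiwi plum bat eel hen]
  29. access bat: HIT. Cache (old->new): [peach kiwi plum bat eel hen]
  30. access melon: MISS, evict peach. Cache (old->new): [kiwi plum bat eel hen melon]
Total: 23 hits, 7 misses, 1 evictions

Answer: kiwi plum bat eel hen melon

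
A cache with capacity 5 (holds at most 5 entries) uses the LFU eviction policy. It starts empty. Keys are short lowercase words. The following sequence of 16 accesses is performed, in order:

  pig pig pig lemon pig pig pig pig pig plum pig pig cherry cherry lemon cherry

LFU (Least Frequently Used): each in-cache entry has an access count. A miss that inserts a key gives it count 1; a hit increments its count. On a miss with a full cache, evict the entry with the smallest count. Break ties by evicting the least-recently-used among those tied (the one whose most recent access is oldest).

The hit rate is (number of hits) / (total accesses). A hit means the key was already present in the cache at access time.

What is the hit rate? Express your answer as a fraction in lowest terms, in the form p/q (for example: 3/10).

LFU simulation (capacity=5):
  1. access pig: MISS. Cache: [pig(c=1)]
  2. access pig: HIT, count now 2. Cache: [pig(c=2)]
  3. access pig: HIT, count now 3. Cache: [pig(c=3)]
  4. access lemon: MISS. Cache: [lemon(c=1) pig(c=3)]
  5. access pig: HIT, count now 4. Cache: [lemon(c=1) pig(c=4)]
  6. access pig: HIT, count now 5. Cache: [lemon(c=1) pig(c=5)]
  7. access pig: HIT, count now 6. Cache: [lemon(c=1) pig(c=6)]
  8. access pig: HIT, count now 7. Cache: [lemon(c=1) pig(c=7)]
  9. access pig: HIT, count now 8. Cache: [lemon(c=1) pig(c=8)]
  10. access plum: MISS. Cache: [lemon(c=1) plum(c=1) pig(c=8)]
  11. access pig: HIT, count now 9. Cache: [lemon(c=1) plum(c=1) pig(c=9)]
  12. access pig: HIT, count now 10. Cache: [lemon(c=1) plum(c=1) pig(c=10)]
  13. access cherry: MISS. Cache: [lemon(c=1) plum(c=1) cherry(c=1) pig(c=10)]
  14. access cherry: HIT, count now 2. Cache: [lemon(c=1) plum(c=1) cherry(c=2) pig(c=10)]
  15. access lemon: HIT, count now 2. Cache: [plum(c=1) cherry(c=2) lemon(c=2) pig(c=10)]
  16. access cherry: HIT, count now 3. Cache: [plum(c=1) lemon(c=2) cherry(c=3) pig(c=10)]
Total: 12 hits, 4 misses, 0 evictions

Hit rate = 12/16 = 3/4

Answer: 3/4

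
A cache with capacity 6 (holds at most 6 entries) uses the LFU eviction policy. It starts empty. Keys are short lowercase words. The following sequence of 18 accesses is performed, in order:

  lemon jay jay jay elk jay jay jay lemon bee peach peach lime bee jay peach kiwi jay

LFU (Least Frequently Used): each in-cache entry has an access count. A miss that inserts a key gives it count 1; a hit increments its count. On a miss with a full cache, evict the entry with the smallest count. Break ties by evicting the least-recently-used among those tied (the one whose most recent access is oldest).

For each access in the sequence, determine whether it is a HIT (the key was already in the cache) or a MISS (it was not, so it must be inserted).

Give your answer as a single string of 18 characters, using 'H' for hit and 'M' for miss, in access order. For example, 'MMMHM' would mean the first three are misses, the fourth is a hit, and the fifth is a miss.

Answer: MMHHMHHHHMMHMHHHMH

Derivation:
LFU simulation (capacity=6):
  1. access lemon: MISS. Cache: [lemon(c=1)]
  2. access jay: MISS. Cache: [lemon(c=1) jay(c=1)]
  3. access jay: HIT, count now 2. Cache: [lemon(c=1) jay(c=2)]
  4. access jay: HIT, count now 3. Cache: [lemon(c=1) jay(c=3)]
  5. access elk: MISS. Cache: [lemon(c=1) elk(c=1) jay(c=3)]
  6. access jay: HIT, count now 4. Cache: [lemon(c=1) elk(c=1) jay(c=4)]
  7. access jay: HIT, count now 5. Cache: [lemon(c=1) elk(c=1) jay(c=5)]
  8. access jay: HIT, count now 6. Cache: [lemon(c=1) elk(c=1) jay(c=6)]
  9. access lemon: HIT, count now 2. Cache: [elk(c=1) lemon(c=2) jay(c=6)]
  10. access bee: MISS. Cache: [elk(c=1) bee(c=1) lemon(c=2) jay(c=6)]
  11. access peach: MISS. Cache: [elk(c=1) bee(c=1) peach(c=1) lemon(c=2) jay(c=6)]
  12. access peach: HIT, count now 2. Cache: [elk(c=1) bee(c=1) lemon(c=2) peach(c=2) jay(c=6)]
  13. access lime: MISS. Cache: [elk(c=1) bee(c=1) lime(c=1) lemon(c=2) peach(c=2) jay(c=6)]
  14. access bee: HIT, count now 2. Cache: [elk(c=1) lime(c=1) lemon(c=2) peach(c=2) bee(c=2) jay(c=6)]
  15. access jay: HIT, count now 7. Cache: [elk(c=1) lime(c=1) lemon(c=2) peach(c=2) bee(c=2) jay(c=7)]
  16. access peach: HIT, count now 3. Cache: [elk(c=1) lime(c=1) lemon(c=2) bee(c=2) peach(c=3) jay(c=7)]
  17. access kiwi: MISS, evict elk(c=1). Cache: [lime(c=1) kiwi(c=1) lemon(c=2) bee(c=2) peach(c=3) jay(c=7)]
  18. access jay: HIT, count now 8. Cache: [lime(c=1) kiwi(c=1) lemon(c=2) bee(c=2) peach(c=3) jay(c=8)]
Total: 11 hits, 7 misses, 1 evictions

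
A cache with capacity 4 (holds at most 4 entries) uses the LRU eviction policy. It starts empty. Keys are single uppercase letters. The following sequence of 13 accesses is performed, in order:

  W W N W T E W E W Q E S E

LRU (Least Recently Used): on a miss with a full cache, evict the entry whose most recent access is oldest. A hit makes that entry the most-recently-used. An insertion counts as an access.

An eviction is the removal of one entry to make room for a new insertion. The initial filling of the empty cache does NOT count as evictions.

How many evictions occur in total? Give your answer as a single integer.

Answer: 2

Derivation:
LRU simulation (capacity=4):
  1. access W: MISS. Cache (LRU->MRU): [W]
  2. access W: HIT. Cache (LRU->MRU): [W]
  3. access N: MISS. Cache (LRU->MRU): [W N]
  4. access W: HIT. Cache (LRU->MRU): [N W]
  5. access T: MISS. Cache (LRU->MRU): [N W T]
  6. access E: MISS. Cache (LRU->MRU): [N W T E]
  7. access W: HIT. Cache (LRU->MRU): [N T E W]
  8. access E: HIT. Cache (LRU->MRU): [N T W E]
  9. access W: HIT. Cache (LRU->MRU): [N T E W]
  10. access Q: MISS, evict N. Cache (LRU->MRU): [T E W Q]
  11. access E: HIT. Cache (LRU->MRU): [T W Q E]
  12. access S: MISS, evict T. Cache (LRU->MRU): [W Q E S]
  13. access E: HIT. Cache (LRU->MRU): [W Q S E]
Total: 7 hits, 6 misses, 2 evictions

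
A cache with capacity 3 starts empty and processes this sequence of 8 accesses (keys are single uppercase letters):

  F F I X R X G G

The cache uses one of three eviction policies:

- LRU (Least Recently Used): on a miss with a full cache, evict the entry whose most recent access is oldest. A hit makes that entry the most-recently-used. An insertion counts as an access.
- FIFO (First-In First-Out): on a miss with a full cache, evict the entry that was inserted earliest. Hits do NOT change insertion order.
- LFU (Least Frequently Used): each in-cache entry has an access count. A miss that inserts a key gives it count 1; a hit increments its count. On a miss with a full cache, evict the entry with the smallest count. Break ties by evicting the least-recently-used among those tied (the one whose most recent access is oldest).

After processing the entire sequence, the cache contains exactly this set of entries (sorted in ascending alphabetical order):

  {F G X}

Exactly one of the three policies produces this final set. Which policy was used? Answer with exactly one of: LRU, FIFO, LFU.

Simulating under each policy and comparing final sets:
  LRU: final set = {G R X} -> differs
  FIFO: final set = {G R X} -> differs
  LFU: final set = {F G X} -> MATCHES target
Only LFU produces the target set.

Answer: LFU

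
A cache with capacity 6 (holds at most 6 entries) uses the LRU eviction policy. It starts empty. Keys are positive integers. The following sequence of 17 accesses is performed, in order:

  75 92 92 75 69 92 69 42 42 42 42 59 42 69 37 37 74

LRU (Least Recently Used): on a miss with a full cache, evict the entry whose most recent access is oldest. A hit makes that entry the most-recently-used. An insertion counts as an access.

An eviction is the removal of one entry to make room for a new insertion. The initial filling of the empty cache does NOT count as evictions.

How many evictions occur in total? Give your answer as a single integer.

LRU simulation (capacity=6):
  1. access 75: MISS. Cache (LRU->MRU): [75]
  2. access 92: MISS. Cache (LRU->MRU): [75 92]
  3. access 92: HIT. Cache (LRU->MRU): [75 92]
  4. access 75: HIT. Cache (LRU->MRU): [92 75]
  5. access 69: MISS. Cache (LRU->MRU): [92 75 69]
  6. access 92: HIT. Cache (LRU->MRU): [75 69 92]
  7. access 69: HIT. Cache (LRU->MRU): [75 92 69]
  8. access 42: MISS. Cache (LRU->MRU): [75 92 69 42]
  9. access 42: HIT. Cache (LRU->MRU): [75 92 69 42]
  10. access 42: HIT. Cache (LRU->MRU): [75 92 69 42]
  11. access 42: HIT. Cache (LRU->MRU): [75 92 69 42]
  12. access 59: MISS. Cache (LRU->MRU): [75 92 69 42 59]
  13. access 42: HIT. Cache (LRU->MRU): [75 92 69 59 42]
  14. access 69: HIT. Cache (LRU->MRU): [75 92 59 42 69]
  15. access 37: MISS. Cache (LRU->MRU): [75 92 59 42 69 37]
  16. access 37: HIT. Cache (LRU->MRU): [75 92 59 42 69 37]
  17. access 74: MISS, evict 75. Cache (LRU->MRU): [92 59 42 69 37 74]
Total: 10 hits, 7 misses, 1 evictions

Answer: 1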